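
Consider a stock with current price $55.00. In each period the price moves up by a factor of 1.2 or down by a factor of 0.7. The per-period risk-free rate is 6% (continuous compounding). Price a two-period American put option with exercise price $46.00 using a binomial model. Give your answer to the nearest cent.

$1.95

Risk-neutral probability p = (e^0.06 − 0.7)/(1.2 − 0.7) = 0.3618/0.5000 = 0.7237
Terminal stock prices: S_uu = 79.2, S_ud = 46.2, S_dd = 26.95
Terminal payoffs (K − S): max(-33.2, 0) = 0, max(-0.2, 0) = 0, max(19.05, 0) = 19.05
Node u (S = 66): continuation = e^(−0.06)·[0.7237·0.0000 + 0.2763·0.0000] = 0.0000; exercise value = 0.0000 ≤ continuation, so V_u = 0.0000
Node d (S = 38.5): continuation = e^(−0.06)·[0.7237·0.0000 + 0.2763·19.0500] = 4.9575; exercise value = 7.5000 > continuation, so V_d = 7.5000 (exercise)
Node 0 (S = 55): continuation = e^(−0.06)·[0.7237·0.0000 + 0.2763·7.5000] = 1.9518; exercise value = 0.0000 ≤ continuation, so V_0 = 1.9518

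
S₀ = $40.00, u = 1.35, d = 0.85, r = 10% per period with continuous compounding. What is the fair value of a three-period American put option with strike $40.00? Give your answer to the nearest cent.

$2.75

Risk-neutral probability p = (e^0.1 − 0.85)/(1.35 − 0.85) = 0.2552/0.5000 = 0.5103
Terminal stock prices: S_uuu = 98.42, S_uud = 61.97, S_udd = 39.01, S_ddd = 24.56
Terminal payoffs (K − S): max(-58.42, 0) = 0, max(-21.97, 0) = 0, max(0.985, 0) = 0.985, max(15.44, 0) = 15.44
Node uu (S = 72.9): continuation = e^(−0.1)·[0.5103·0.0000 + 0.4897·0.0000] = 0.0000; exercise value = 0.0000 ≤ continuation, so V_uu = 0.0000
Node ud (S = 45.9): continuation = e^(−0.1)·[0.5103·0.0000 + 0.4897·0.9850] = 0.4364; exercise value = 0.0000 ≤ continuation, so V_ud = 0.4364
Node dd (S = 28.9): continuation = e^(−0.1)·[0.5103·0.9850 + 0.4897·15.4350] = 7.2935; exercise value = 11.1000 > continuation, so V_dd = 11.1000 (exercise)
Node u (S = 54): continuation = e^(−0.1)·[0.5103·0.0000 + 0.4897·0.4364] = 0.1934; exercise value = 0.0000 ≤ continuation, so V_u = 0.1934
Node d (S = 34): continuation = e^(−0.1)·[0.5103·0.4364 + 0.4897·11.1000] = 5.1195; exercise value = 6.0000 > continuation, so V_d = 6.0000 (exercise)
Node 0 (S = 40): continuation = e^(−0.1)·[0.5103·0.1934 + 0.4897·6.0000] = 2.7477; exercise value = 0.0000 ≤ continuation, so V_0 = 2.7477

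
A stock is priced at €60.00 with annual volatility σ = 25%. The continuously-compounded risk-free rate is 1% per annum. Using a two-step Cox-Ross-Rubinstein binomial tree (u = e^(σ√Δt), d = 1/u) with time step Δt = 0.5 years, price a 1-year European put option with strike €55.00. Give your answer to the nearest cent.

€3.58

CRR parameters: u = e^(σ√Δt) = e^(0.25·√0.5) = 1.1934, d = 1/u = 0.8380
Per-period rate: rΔt = 0.01·0.5 = 0.005, so R = e^0.005 = 1.0050
Risk-neutral probability p = (e^0.005 − 0.8380)/(1.1934 − 0.8380) = 0.1670/0.3554 = 0.4700
Terminal stock prices: S_uu = 85.45, S_ud = 60, S_dd = 42.13
Terminal payoffs (K − S): max(-30.45, 0) = 0, max(-5, 0) = 0, max(12.87, 0) = 12.87
Node u (S = 71.6): V_u = e^(−0.005)·[0.4700·0.0000 + 0.5300·0.0000] = 0.0000
Node d (S = 50.28): V_d = e^(−0.005)·[0.4700·0.0000 + 0.5300·12.8687] = 6.7861
Node 0 (S = 60): V_0 = e^(−0.005)·[0.4700·0.0000 + 0.5300·6.7861] = 3.5785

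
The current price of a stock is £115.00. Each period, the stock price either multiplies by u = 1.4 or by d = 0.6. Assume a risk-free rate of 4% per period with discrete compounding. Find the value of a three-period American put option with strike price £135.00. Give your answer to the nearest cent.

£37.34

Risk-neutral probability p = (1 + 0.04 − 0.6)/(1.4 − 0.6) = 0.4400/0.8000 = 0.5500
Terminal stock prices: S_uuu = 315.6, S_uud = 135.2, S_udd = 57.96, S_ddd = 24.84
Terminal payoffs (K − S): max(-180.6, 0) = 0, max(-0.24, 0) = 0, max(77.04, 0) = 77.04, max(110.2, 0) = 110.2
Node uu (S = 225.4): continuation = 1/1.04·[0.5500·0.0000 + 0.4500·0.0000] = 0.0000; exercise value = 0.0000 ≤ continuation, so V_uu = 0.0000
Node ud (S = 96.6): continuation = 1/1.04·[0.5500·0.0000 + 0.4500·77.0400] = 33.3346; exercise value = 38.4000 > continuation, so V_ud = 38.4000 (exercise)
Node dd (S = 41.4): continuation = 1/1.04·[0.5500·77.0400 + 0.4500·110.1600] = 88.4077; exercise value = 93.6000 > continuation, so V_dd = 93.6000 (exercise)
Node u (S = 161): continuation = 1/1.04·[0.5500·0.0000 + 0.4500·38.4000] = 16.6154; exercise value = 0.0000 ≤ continuation, so V_u = 16.6154
Node d (S = 69): continuation = 1/1.04·[0.5500·38.4000 + 0.4500·93.6000] = 60.8077; exercise value = 66.0000 > continuation, so V_d = 66.0000 (exercise)
Node 0 (S = 115): continuation = 1/1.04·[0.5500·16.6154 + 0.4500·66.0000] = 37.3447; exercise value = 20.0000 ≤ continuation, so V_0 = 37.3447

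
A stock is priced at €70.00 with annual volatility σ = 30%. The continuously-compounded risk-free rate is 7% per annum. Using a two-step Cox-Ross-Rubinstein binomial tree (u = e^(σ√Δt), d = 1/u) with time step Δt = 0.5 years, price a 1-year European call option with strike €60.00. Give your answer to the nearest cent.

€16.98

CRR parameters: u = e^(σ√Δt) = e^(0.3·√0.5) = 1.2363, d = 1/u = 0.8089
Per-period rate: rΔt = 0.07·0.5 = 0.035, so R = e^0.035 = 1.0356
Risk-neutral probability p = (e^0.035 − 0.8089)/(1.2363 − 0.8089) = 0.2268/0.4275 = 0.5305
Terminal stock prices: S_uu = 107, S_ud = 70, S_dd = 45.8
Terminal payoffs (S − K): max(46.99, 0) = 46.99, max(10, 0) = 10, max(-14.2, 0) = 0
Node u (S = 86.54): V_u = e^(−0.035)·[0.5305·46.9926 + 0.4695·10.0000] = 28.6055
Node d (S = 56.62): V_d = e^(−0.035)·[0.5305·10.0000 + 0.4695·0.0000] = 5.1225
Node 0 (S = 70): V_0 = e^(−0.035)·[0.5305·28.6055 + 0.4695·5.1225] = 16.9754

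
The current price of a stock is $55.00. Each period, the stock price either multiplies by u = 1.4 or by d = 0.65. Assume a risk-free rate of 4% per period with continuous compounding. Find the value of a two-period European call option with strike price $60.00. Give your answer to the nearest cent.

$11.98

Risk-neutral probability p = (e^0.04 − 0.65)/(1.4 − 0.65) = 0.3908/0.7500 = 0.5211
Terminal stock prices: S_uu = 107.8, S_ud = 50.05, S_dd = 23.24
Terminal payoffs (S − K): max(47.8, 0) = 47.8, max(-9.95, 0) = 0, max(-36.76, 0) = 0
Node u (S = 77): V_u = e^(−0.04)·[0.5211·47.8000 + 0.4789·0.0000] = 23.9310
Node d (S = 35.75): V_d = e^(−0.04)·[0.5211·0.0000 + 0.4789·0.0000] = 0.0000
Node 0 (S = 55): V_0 = e^(−0.04)·[0.5211·23.9310 + 0.4789·0.0000] = 11.9810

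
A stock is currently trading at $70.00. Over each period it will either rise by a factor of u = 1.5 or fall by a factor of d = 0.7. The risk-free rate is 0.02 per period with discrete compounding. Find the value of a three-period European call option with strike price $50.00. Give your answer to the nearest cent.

$28.17

Risk-neutral probability p = (1 + 0.02 − 0.7)/(1.5 − 0.7) = 0.3200/0.8000 = 0.4000
Terminal stock prices: S_uuu = 236.2, S_uud = 110.2, S_udd = 51.45, S_ddd = 24.01
Terminal payoffs (S − K): max(186.2, 0) = 186.2, max(60.25, 0) = 60.25, max(1.45, 0) = 1.45, max(-25.99, 0) = 0
Node uu (S = 157.5): V_uu = 1/1.02·[0.4000·186.2500 + 0.6000·60.2500] = 108.4804
Node ud (S = 73.5): V_ud = 1/1.02·[0.4000·60.2500 + 0.6000·1.4500] = 24.4804
Node dd (S = 34.3): V_dd = 1/1.02·[0.4000·1.4500 + 0.6000·0.0000] = 0.5686
Node u (S = 105): V_u = 1/1.02·[0.4000·108.4804 + 0.6000·24.4804] = 56.9416
Node d (S = 49): V_d = 1/1.02·[0.4000·24.4804 + 0.6000·0.5686] = 9.9346
Node 0 (S = 70): V_0 = 1/1.02·[0.4000·56.9416 + 0.6000·9.9346] = 28.1739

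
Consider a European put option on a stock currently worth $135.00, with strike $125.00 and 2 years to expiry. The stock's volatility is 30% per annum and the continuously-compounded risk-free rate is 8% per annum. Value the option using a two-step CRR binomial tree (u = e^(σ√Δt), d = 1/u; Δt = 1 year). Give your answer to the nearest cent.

CRR parameters: u = e^(σ√Δt) = e^(0.3·√1) = 1.3499, d = 1/u = 0.7408
Per-period rate: rΔt = 0.08·1 = 0.08, so R = e^0.08 = 1.0833
Risk-neutral probability p = (e^0.08 − 0.7408)/(1.3499 − 0.7408) = 0.3425/0.6090 = 0.5623
Terminal stock prices: S_uu = 246, S_ud = 135, S_dd = 74.09
Terminal payoffs (K − S): max(-121, 0) = 0, max(-10, 0) = 0, max(50.91, 0) = 50.91
Node u (S = 182.2): V_u = e^(−0.08)·[0.5623·0.0000 + 0.4377·0.0000] = 0.0000
Node d (S = 100): V_d = e^(−0.08)·[0.5623·0.0000 + 0.4377·50.9104] = 20.5698
Node 0 (S = 135): V_0 = e^(−0.08)·[0.5623·0.0000 + 0.4377·20.5698] = 8.3110

$8.31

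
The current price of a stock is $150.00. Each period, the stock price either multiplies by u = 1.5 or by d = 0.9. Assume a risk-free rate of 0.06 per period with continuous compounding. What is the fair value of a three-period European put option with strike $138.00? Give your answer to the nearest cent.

Risk-neutral probability p = (e^0.06 − 0.9)/(1.5 − 0.9) = 0.1618/0.6000 = 0.2697
Terminal stock prices: S_uuu = 506.2, S_uud = 303.8, S_udd = 182.2, S_ddd = 109.4
Terminal payoffs (K − S): max(-368.2, 0) = 0, max(-165.8, 0) = 0, max(-44.25, 0) = 0, max(28.65, 0) = 28.65
Node uu (S = 337.5): V_uu = e^(−0.06)·[0.2697·0.0000 + 0.7303·0.0000] = 0.0000
Node ud (S = 202.5): V_ud = e^(−0.06)·[0.2697·0.0000 + 0.7303·0.0000] = 0.0000
Node dd (S = 121.5): V_dd = e^(−0.06)·[0.2697·0.0000 + 0.7303·28.6500] = 19.7039
Node u (S = 225): V_u = e^(−0.06)·[0.2697·0.0000 + 0.7303·0.0000] = 0.0000
Node d (S = 135): V_d = e^(−0.06)·[0.2697·0.0000 + 0.7303·19.7039] = 13.5512
Node 0 (S = 150): V_0 = e^(−0.06)·[0.2697·0.0000 + 0.7303·13.5512] = 9.3198

$9.32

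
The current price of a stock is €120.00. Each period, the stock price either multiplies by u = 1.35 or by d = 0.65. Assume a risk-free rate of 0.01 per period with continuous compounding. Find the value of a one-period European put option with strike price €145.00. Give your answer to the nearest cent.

€32.21

Risk-neutral probability p = (e^0.01 − 0.65)/(1.35 − 0.65) = 0.3601/0.7000 = 0.5144
Terminal stock prices: S_u = 162, S_d = 78
Terminal payoffs (K − S): max(-17, 0) = 0, max(67, 0) = 67
Node 0 (S = 120): V_0 = e^(−0.01)·[0.5144·0.0000 + 0.4856·67.0000] = 32.2143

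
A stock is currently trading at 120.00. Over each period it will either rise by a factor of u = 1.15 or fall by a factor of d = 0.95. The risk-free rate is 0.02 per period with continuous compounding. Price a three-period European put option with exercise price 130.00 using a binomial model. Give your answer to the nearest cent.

Risk-neutral probability p = (e^0.02 − 0.95)/(1.15 − 0.95) = 0.0702/0.2000 = 0.3510
Terminal stock prices: S_uuu = 182.5, S_uud = 150.8, S_udd = 124.5, S_ddd = 102.9
Terminal payoffs (K − S): max(-52.5, 0) = 0, max(-20.76, 0) = 0, max(5.455, 0) = 5.455, max(27.12, 0) = 27.12
Node uu (S = 158.7): V_uu = e^(−0.02)·[0.3510·0.0000 + 0.6490·0.0000] = 0.0000
Node ud (S = 131.1): V_ud = e^(−0.02)·[0.3510·0.0000 + 0.6490·5.4550] = 3.4702
Node dd (S = 108.3): V_dd = e^(−0.02)·[0.3510·5.4550 + 0.6490·27.1150] = 19.1258
Node u (S = 138): V_u = e^(−0.02)·[0.3510·0.0000 + 0.6490·3.4702] = 2.2075
Node d (S = 114): V_d = e^(−0.02)·[0.3510·3.4702 + 0.6490·19.1258] = 13.3607
Node 0 (S = 120): V_0 = e^(−0.02)·[0.3510·2.2075 + 0.6490·13.3607] = 9.2588

9.26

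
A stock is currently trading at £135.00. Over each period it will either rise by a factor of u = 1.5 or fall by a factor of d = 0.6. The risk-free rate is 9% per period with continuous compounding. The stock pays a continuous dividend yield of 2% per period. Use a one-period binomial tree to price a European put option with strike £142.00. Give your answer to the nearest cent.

£26.48

Per-period risk-free factor R = e^0.09 = 1.0942; dividend-adjusted growth = e^(0.09−0.02) = 1.0725.
Risk-neutral probability p = (1.0725 − 0.6)/(1.5 − 0.6) = 0.4725/0.9000 = 0.5250
Terminal stock prices: S_u = 202.5, S_d = 81
Terminal payoffs (K − S): max(-60.5, 0) = 0, max(61, 0) = 61
Node 0 (S = 135): V_0 = e^(−0.09)·[0.5250·0.0000 + 0.4750·61.0000] = 26.4806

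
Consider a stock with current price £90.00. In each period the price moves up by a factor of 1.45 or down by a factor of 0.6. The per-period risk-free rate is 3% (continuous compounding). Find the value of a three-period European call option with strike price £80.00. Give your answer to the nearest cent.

Risk-neutral probability p = (e^0.03 − 0.6)/(1.45 − 0.6) = 0.4305/0.8500 = 0.5064
Terminal stock prices: S_uuu = 274.4, S_uud = 113.5, S_udd = 46.98, S_ddd = 19.44
Terminal payoffs (S − K): max(194.4, 0) = 194.4, max(33.53, 0) = 33.53, max(-33.02, 0) = 0, max(-60.56, 0) = 0
Node uu (S = 189.2): V_uu = e^(−0.03)·[0.5064·194.3762 + 0.4936·33.5350] = 111.5894
Node ud (S = 78.3): V_ud = e^(−0.03)·[0.5064·33.5350 + 0.4936·0.0000] = 16.4808
Node dd (S = 32.4): V_dd = e^(−0.03)·[0.5064·0.0000 + 0.4936·0.0000] = 0.0000
Node u (S = 130.5): V_u = e^(−0.03)·[0.5064·111.5894 + 0.4936·16.4808] = 62.7348
Node d (S = 54): V_d = e^(−0.03)·[0.5064·16.4808 + 0.4936·0.0000] = 8.0995
Node 0 (S = 90): V_0 = e^(−0.03)·[0.5064·62.7348 + 0.4936·8.0995] = 34.7107

£34.71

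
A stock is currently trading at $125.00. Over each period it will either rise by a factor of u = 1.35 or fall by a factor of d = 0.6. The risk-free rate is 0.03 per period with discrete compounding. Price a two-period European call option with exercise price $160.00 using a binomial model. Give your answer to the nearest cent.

Risk-neutral probability p = (1 + 0.03 − 0.6)/(1.35 − 0.6) = 0.4300/0.7500 = 0.5733
Terminal stock prices: S_uu = 227.8, S_ud = 101.2, S_dd = 45
Terminal payoffs (S − K): max(67.81, 0) = 67.81, max(-58.75, 0) = 0, max(-115, 0) = 0
Node u (S = 168.8): V_u = 1/1.03·[0.5733·67.8125 + 0.4267·0.0000] = 37.7468
Node d (S = 75): V_d = 1/1.03·[0.5733·0.0000 + 0.4267·0.0000] = 0.0000
Node 0 (S = 125): V_0 = 1/1.03·[0.5733·37.7468 + 0.4267·0.0000] = 21.0111

$21.01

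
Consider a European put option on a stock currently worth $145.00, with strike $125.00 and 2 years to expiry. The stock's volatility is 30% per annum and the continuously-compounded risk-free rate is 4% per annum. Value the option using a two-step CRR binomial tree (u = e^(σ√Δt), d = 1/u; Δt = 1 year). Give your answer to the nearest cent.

CRR parameters: u = e^(σ√Δt) = e^(0.3·√1) = 1.3499, d = 1/u = 0.7408
Per-period rate: rΔt = 0.04·1 = 0.04, so R = e^0.04 = 1.0408
Risk-neutral probability p = (e^0.04 − 0.7408)/(1.3499 − 0.7408) = 0.3000/0.6090 = 0.4926
Terminal stock prices: S_uu = 264.2, S_ud = 145, S_dd = 79.58
Terminal payoffs (K − S): max(-139.2, 0) = 0, max(-20, 0) = 0, max(45.42, 0) = 45.42
Node u (S = 195.7): V_u = e^(−0.04)·[0.4926·0.0000 + 0.5074·0.0000] = 0.0000
Node d (S = 107.4): V_d = e^(−0.04)·[0.4926·0.0000 + 0.5074·45.4223] = 22.1451
Node 0 (S = 145): V_0 = e^(−0.04)·[0.4926·0.0000 + 0.5074·22.1451] = 10.7966

$10.80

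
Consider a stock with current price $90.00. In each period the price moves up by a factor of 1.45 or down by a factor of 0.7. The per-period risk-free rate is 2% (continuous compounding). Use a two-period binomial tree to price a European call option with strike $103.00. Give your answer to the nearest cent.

Risk-neutral probability p = (e^0.02 − 0.7)/(1.45 − 0.7) = 0.3202/0.7500 = 0.4269
Terminal stock prices: S_uu = 189.2, S_ud = 91.35, S_dd = 44.1
Terminal payoffs (S − K): max(86.22, 0) = 86.22, max(-11.65, 0) = 0, max(-58.9, 0) = 0
Node u (S = 130.5): V_u = e^(−0.02)·[0.4269·86.2250 + 0.5731·0.0000] = 36.0835
Node d (S = 63): V_d = e^(−0.02)·[0.4269·0.0000 + 0.5731·0.0000] = 0.0000
Node 0 (S = 90): V_0 = e^(−0.02)·[0.4269·36.0835 + 0.5731·0.0000] = 15.1003

$15.10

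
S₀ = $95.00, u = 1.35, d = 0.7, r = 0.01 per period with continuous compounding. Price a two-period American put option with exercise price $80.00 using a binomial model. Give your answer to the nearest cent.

$8.97

Risk-neutral probability p = (e^0.01 − 0.7)/(1.35 − 0.7) = 0.3101/0.6500 = 0.4770
Terminal stock prices: S_uu = 173.1, S_ud = 89.77, S_dd = 46.55
Terminal payoffs (K − S): max(-93.14, 0) = 0, max(-9.775, 0) = 0, max(33.45, 0) = 33.45
Node u (S = 128.2): continuation = e^(−0.01)·[0.4770·0.0000 + 0.5230·0.0000] = 0.0000; exercise value = 0.0000 ≤ continuation, so V_u = 0.0000
Node d (S = 66.5): continuation = e^(−0.01)·[0.4770·0.0000 + 0.5230·33.4500] = 17.3203; exercise value = 13.5000 ≤ continuation, so V_d = 17.3203
Node 0 (S = 95): continuation = e^(−0.01)·[0.4770·0.0000 + 0.5230·17.3203] = 8.9684; exercise value = 0.0000 ≤ continuation, so V_0 = 8.9684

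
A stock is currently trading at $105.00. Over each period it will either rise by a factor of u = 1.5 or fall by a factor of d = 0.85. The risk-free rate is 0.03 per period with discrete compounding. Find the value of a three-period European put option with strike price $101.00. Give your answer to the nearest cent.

Risk-neutral probability p = (1 + 0.03 − 0.85)/(1.5 − 0.85) = 0.1800/0.6500 = 0.2769
Terminal stock prices: S_uuu = 354.4, S_uud = 200.8, S_udd = 113.8, S_ddd = 64.48
Terminal payoffs (K − S): max(-253.4, 0) = 0, max(-99.81, 0) = 0, max(-12.79, 0) = 0, max(36.52, 0) = 36.52
Node uu (S = 236.2): V_uu = 1/1.03·[0.2769·0.0000 + 0.7231·0.0000] = 0.0000
Node ud (S = 133.9): V_ud = 1/1.03·[0.2769·0.0000 + 0.7231·0.0000] = 0.0000
Node dd (S = 75.86): V_dd = 1/1.03·[0.2769·0.0000 + 0.7231·36.5169] = 25.6354
Node u (S = 157.5): V_u = 1/1.03·[0.2769·0.0000 + 0.7231·0.0000] = 0.0000
Node d (S = 89.25): V_d = 1/1.03·[0.2769·0.0000 + 0.7231·25.6354] = 17.9965
Node 0 (S = 105): V_0 = 1/1.03·[0.2769·0.0000 + 0.7231·17.9965] = 12.6338

$12.63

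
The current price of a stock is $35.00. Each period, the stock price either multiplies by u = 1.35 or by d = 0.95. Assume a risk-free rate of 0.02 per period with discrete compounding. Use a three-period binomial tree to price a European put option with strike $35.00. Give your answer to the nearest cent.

Risk-neutral probability p = (1 + 0.02 − 0.95)/(1.35 − 0.95) = 0.0700/0.4000 = 0.1750
Terminal stock prices: S_uuu = 86.11, S_uud = 60.6, S_udd = 42.64, S_ddd = 30.01
Terminal payoffs (K − S): max(-51.11, 0) = 0, max(-25.6, 0) = 0, max(-7.643, 0) = 0, max(4.992, 0) = 4.992
Node uu (S = 63.79): V_uu = 1/1.02·[0.1750·0.0000 + 0.8250·0.0000] = 0.0000
Node ud (S = 44.89): V_ud = 1/1.02·[0.1750·0.0000 + 0.8250·0.0000] = 0.0000
Node dd (S = 31.59): V_dd = 1/1.02·[0.1750·0.0000 + 0.8250·4.9919] = 4.0375
Node u (S = 47.25): V_u = 1/1.02·[0.1750·0.0000 + 0.8250·0.0000] = 0.0000
Node d (S = 33.25): V_d = 1/1.02·[0.1750·0.0000 + 0.8250·4.0375] = 3.2657
Node 0 (S = 35): V_0 = 1/1.02·[0.1750·0.0000 + 0.8250·3.2657] = 2.6413

$2.64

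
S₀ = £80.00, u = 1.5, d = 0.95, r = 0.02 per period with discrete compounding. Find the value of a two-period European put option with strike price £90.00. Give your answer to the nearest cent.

£13.03

Risk-neutral probability p = (1 + 0.02 − 0.95)/(1.5 − 0.95) = 0.0700/0.5500 = 0.1273
Terminal stock prices: S_uu = 180, S_ud = 114, S_dd = 72.2
Terminal payoffs (K − S): max(-90, 0) = 0, max(-24, 0) = 0, max(17.8, 0) = 17.8
Node u (S = 120): V_u = 1/1.02·[0.1273·0.0000 + 0.8727·0.0000] = 0.0000
Node d (S = 76): V_d = 1/1.02·[0.1273·0.0000 + 0.8727·17.8000] = 15.2299
Node 0 (S = 80): V_0 = 1/1.02·[0.1273·0.0000 + 0.8727·15.2299] = 13.0310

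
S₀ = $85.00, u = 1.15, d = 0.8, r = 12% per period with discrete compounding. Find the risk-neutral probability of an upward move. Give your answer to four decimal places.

Risk-neutral probability p = (1 + 0.12 − 0.8)/(1.15 − 0.8) = 0.3200/0.3500 = 0.9143

p = 0.9143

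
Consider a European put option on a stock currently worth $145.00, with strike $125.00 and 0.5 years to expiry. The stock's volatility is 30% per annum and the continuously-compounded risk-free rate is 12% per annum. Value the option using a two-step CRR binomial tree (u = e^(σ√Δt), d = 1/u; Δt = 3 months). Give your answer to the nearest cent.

$3.15

CRR parameters: u = e^(σ√Δt) = e^(0.3·√0.25) = 1.1618, d = 1/u = 0.8607
Per-period rate: rΔt = 0.12·0.25 = 0.03, so R = e^0.03 = 1.0305
Risk-neutral probability p = (e^0.03 − 0.8607)/(1.1618 − 0.8607) = 0.1697/0.3011 = 0.5637
Terminal stock prices: S_uu = 195.7, S_ud = 145, S_dd = 107.4
Terminal payoffs (K − S): max(-70.73, 0) = 0, max(-20, 0) = 0, max(17.58, 0) = 17.58
Node u (S = 168.5): V_u = e^(−0.03)·[0.5637·0.0000 + 0.4363·0.0000] = 0.0000
Node d (S = 124.8): V_d = e^(−0.03)·[0.5637·0.0000 + 0.4363·17.5814] = 7.4439
Node 0 (S = 145): V_0 = e^(−0.03)·[0.5637·0.0000 + 0.4363·7.4439] = 3.1518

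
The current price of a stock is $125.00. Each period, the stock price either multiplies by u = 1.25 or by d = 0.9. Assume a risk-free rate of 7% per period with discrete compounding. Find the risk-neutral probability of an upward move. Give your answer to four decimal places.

p = 0.4857

Risk-neutral probability p = (1 + 0.07 − 0.9)/(1.25 − 0.9) = 0.1700/0.3500 = 0.4857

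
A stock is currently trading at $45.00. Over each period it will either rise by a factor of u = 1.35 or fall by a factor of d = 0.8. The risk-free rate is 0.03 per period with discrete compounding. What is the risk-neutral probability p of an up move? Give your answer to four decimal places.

Risk-neutral probability p = (1 + 0.03 − 0.8)/(1.35 − 0.8) = 0.2300/0.5500 = 0.4182

p = 0.4182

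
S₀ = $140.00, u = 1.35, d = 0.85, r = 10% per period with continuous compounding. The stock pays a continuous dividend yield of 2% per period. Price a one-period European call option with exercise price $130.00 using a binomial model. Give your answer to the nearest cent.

Per-period risk-free factor R = e^0.1 = 1.1052; dividend-adjusted growth = e^(0.1−0.02) = 1.0833.
Risk-neutral probability p = (1.0833 − 0.85)/(1.35 − 0.85) = 0.2333/0.5000 = 0.4666
Terminal stock prices: S_u = 189, S_d = 119
Terminal payoffs (S − K): max(59, 0) = 59, max(-11, 0) = 0
Node 0 (S = 140): V_0 = e^(−0.1)·[0.4666·59.0000 + 0.5334·0.0000] = 24.9083

$24.91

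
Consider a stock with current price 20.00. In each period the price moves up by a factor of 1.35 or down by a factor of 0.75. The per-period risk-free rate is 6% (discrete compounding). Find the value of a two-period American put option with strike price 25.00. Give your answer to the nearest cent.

5.62

Risk-neutral probability p = (1 + 0.06 − 0.75)/(1.35 − 0.75) = 0.3100/0.6000 = 0.5167
Terminal stock prices: S_uu = 36.45, S_ud = 20.25, S_dd = 11.25
Terminal payoffs (K − S): max(-11.45, 0) = 0, max(4.75, 0) = 4.75, max(13.75, 0) = 13.75
Node u (S = 27): continuation = 1/1.06·[0.5167·0.0000 + 0.4833·4.7500] = 2.1659; exercise value = 0.0000 ≤ continuation, so V_u = 2.1659
Node d (S = 15): continuation = 1/1.06·[0.5167·4.7500 + 0.4833·13.7500] = 8.5849; exercise value = 10.0000 > continuation, so V_d = 10.0000 (exercise)
Node 0 (S = 20): continuation = 1/1.06·[0.5167·2.1659 + 0.4833·10.0000] = 5.6154; exercise value = 5.0000 ≤ continuation, so V_0 = 5.6154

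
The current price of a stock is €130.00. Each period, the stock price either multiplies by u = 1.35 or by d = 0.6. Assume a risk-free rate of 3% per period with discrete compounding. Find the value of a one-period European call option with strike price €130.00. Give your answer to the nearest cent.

€25.33

Risk-neutral probability p = (1 + 0.03 − 0.6)/(1.35 − 0.6) = 0.4300/0.7500 = 0.5733
Terminal stock prices: S_u = 175.5, S_d = 78
Terminal payoffs (S − K): max(45.5, 0) = 45.5, max(-52, 0) = 0
Node 0 (S = 130): V_0 = 1/1.03·[0.5733·45.5000 + 0.4267·0.0000] = 25.3269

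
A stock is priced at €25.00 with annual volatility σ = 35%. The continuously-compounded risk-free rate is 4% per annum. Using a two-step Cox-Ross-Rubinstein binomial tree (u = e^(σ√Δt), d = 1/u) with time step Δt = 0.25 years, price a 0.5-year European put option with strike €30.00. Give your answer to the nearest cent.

€5.67

CRR parameters: u = e^(σ√Δt) = e^(0.35·√0.25) = 1.1912, d = 1/u = 0.8395
Per-period rate: rΔt = 0.04·0.25 = 0.01, so R = e^0.01 = 1.0101
Risk-neutral probability p = (e^0.01 − 0.8395)/(1.1912 − 0.8395) = 0.1706/0.3518 = 0.4849
Terminal stock prices: S_uu = 35.48, S_ud = 25, S_dd = 17.62
Terminal payoffs (K − S): max(-5.477, 0) = 0, max(5, 0) = 5, max(12.38, 0) = 12.38
Node u (S = 29.78): V_u = e^(−0.01)·[0.4849·0.0000 + 0.5151·5.0000] = 2.5497
Node d (S = 20.99): V_d = e^(−0.01)·[0.4849·5.0000 + 0.5151·12.3828] = 8.7151
Node 0 (S = 25): V_0 = e^(−0.01)·[0.4849·2.5497 + 0.5151·8.7151] = 5.6683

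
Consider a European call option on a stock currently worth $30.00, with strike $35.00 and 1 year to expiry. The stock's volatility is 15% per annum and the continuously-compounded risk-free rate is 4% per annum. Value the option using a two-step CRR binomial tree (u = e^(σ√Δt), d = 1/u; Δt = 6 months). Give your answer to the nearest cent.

CRR parameters: u = e^(σ√Δt) = e^(0.15·√0.5) = 1.1119, d = 1/u = 0.8994
Per-period rate: rΔt = 0.04·0.5 = 0.02, so R = e^0.02 = 1.0202
Risk-neutral probability p = (e^0.02 − 0.8994)/(1.1119 − 0.8994) = 0.1208/0.2125 = 0.5686
Terminal stock prices: S_uu = 37.09, S_ud = 30, S_dd = 24.27
Terminal payoffs (S − K): max(2.089, 0) = 2.089, max(-5, 0) = 0, max(-10.73, 0) = 0
Node u (S = 33.36): V_u = e^(−0.02)·[0.5686·2.0893 + 0.4314·0.0000] = 1.1644
Node d (S = 26.98): V_d = e^(−0.02)·[0.5686·0.0000 + 0.4314·0.0000] = 0.0000
Node 0 (S = 30): V_0 = e^(−0.02)·[0.5686·1.1644 + 0.4314·0.0000] = 0.6489

$0.65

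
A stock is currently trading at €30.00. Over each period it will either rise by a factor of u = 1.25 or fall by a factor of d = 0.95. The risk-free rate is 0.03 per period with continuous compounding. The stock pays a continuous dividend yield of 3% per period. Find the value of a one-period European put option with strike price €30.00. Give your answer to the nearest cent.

€1.21

Per-period risk-free factor R = e^0.03 = 1.0305; dividend-adjusted growth = e^(0.03−0.03) = 1.0000.
Risk-neutral probability p = (1.0000 − 0.95)/(1.25 − 0.95) = 0.0500/0.3000 = 0.1667
Terminal stock prices: S_u = 37.5, S_d = 28.5
Terminal payoffs (K − S): max(-7.5, 0) = 0, max(1.5, 0) = 1.5
Node 0 (S = 30): V_0 = e^(−0.03)·[0.1667·0.0000 + 0.8333·1.5000] = 1.2131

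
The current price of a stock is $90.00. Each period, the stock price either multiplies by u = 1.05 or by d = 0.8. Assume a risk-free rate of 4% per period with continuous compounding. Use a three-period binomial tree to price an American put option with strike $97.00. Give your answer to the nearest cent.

Risk-neutral probability p = (e^0.04 − 0.8)/(1.05 − 0.8) = 0.2408/0.2500 = 0.9632
Terminal stock prices: S_uuu = 104.2, S_uud = 79.38, S_udd = 60.48, S_ddd = 46.08
Terminal payoffs (K − S): max(-7.186, 0) = 0, max(17.62, 0) = 17.62, max(36.52, 0) = 36.52, max(50.92, 0) = 50.92
Node uu (S = 99.23): continuation = e^(−0.04)·[0.9632·0.0000 + 0.0368·17.6200] = 0.6223; exercise value = 0.0000 ≤ continuation, so V_uu = 0.6223
Node ud (S = 75.6): continuation = e^(−0.04)·[0.9632·17.6200 + 0.0368·36.5200] = 17.5966; exercise value = 21.4000 > continuation, so V_ud = 21.4000 (exercise)
Node dd (S = 57.6): continuation = e^(−0.04)·[0.9632·36.5200 + 0.0368·50.9200] = 35.5966; exercise value = 39.4000 > continuation, so V_dd = 39.4000 (exercise)
Node u (S = 94.5): continuation = e^(−0.04)·[0.9632·0.6223 + 0.0368·21.4000] = 1.3316; exercise value = 2.5000 > continuation, so V_u = 2.5000 (exercise)
Node d (S = 72): continuation = e^(−0.04)·[0.9632·21.4000 + 0.0368·39.4000] = 21.1966; exercise value = 25.0000 > continuation, so V_d = 25.0000 (exercise)
Node 0 (S = 90): continuation = e^(−0.04)·[0.9632·2.5000 + 0.0368·25.0000] = 3.1966; exercise value = 7.0000 > continuation, so V_0 = 7.0000 (exercise)

$7.00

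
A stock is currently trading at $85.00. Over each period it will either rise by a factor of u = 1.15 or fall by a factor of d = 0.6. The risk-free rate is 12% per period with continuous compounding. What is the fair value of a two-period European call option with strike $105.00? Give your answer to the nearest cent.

$5.36

Risk-neutral probability p = (e^0.12 − 0.6)/(1.15 − 0.6) = 0.5275/0.5500 = 0.9591
Terminal stock prices: S_uu = 112.4, S_ud = 58.65, S_dd = 30.6
Terminal payoffs (S − K): max(7.412, 0) = 7.412, max(-46.35, 0) = 0, max(-74.4, 0) = 0
Node u (S = 97.75): V_u = e^(−0.12)·[0.9591·7.4125 + 0.0409·0.0000] = 6.3053
Node d (S = 51): V_d = e^(−0.12)·[0.9591·0.0000 + 0.0409·0.0000] = 0.0000
Node 0 (S = 85): V_0 = e^(−0.12)·[0.9591·6.3053 + 0.0409·0.0000] = 5.3635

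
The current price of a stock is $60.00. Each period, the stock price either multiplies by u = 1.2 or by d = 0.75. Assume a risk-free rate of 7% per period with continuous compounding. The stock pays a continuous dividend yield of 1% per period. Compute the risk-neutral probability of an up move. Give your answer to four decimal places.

p = 0.6930

Per-period risk-free factor R = e^0.07 = 1.0725; dividend-adjusted growth = e^(0.07−0.01) = 1.0618.
Risk-neutral probability p = (1.0618 − 0.75)/(1.2 − 0.75) = 0.3118/0.4500 = 0.6930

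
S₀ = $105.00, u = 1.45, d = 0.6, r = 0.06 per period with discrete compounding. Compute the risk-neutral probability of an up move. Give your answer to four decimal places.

p = 0.5412

Risk-neutral probability p = (1 + 0.06 − 0.6)/(1.45 − 0.6) = 0.4600/0.8500 = 0.5412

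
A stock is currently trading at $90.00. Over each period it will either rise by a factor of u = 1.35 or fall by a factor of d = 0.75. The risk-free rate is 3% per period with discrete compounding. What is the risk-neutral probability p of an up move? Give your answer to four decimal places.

p = 0.4667

Risk-neutral probability p = (1 + 0.03 − 0.75)/(1.35 − 0.75) = 0.2800/0.6000 = 0.4667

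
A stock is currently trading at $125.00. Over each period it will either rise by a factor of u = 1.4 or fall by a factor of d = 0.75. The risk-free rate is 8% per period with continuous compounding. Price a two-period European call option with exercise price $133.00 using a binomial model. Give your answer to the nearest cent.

Risk-neutral probability p = (e^0.08 − 0.75)/(1.4 − 0.75) = 0.3333/0.6500 = 0.5127
Terminal stock prices: S_uu = 245, S_ud = 131.2, S_dd = 70.31
Terminal payoffs (S − K): max(112, 0) = 112, max(-1.75, 0) = 0, max(-62.69, 0) = 0
Node u (S = 175): V_u = e^(−0.08)·[0.5127·112.0000 + 0.4873·0.0000] = 53.0127
Node d (S = 93.75): V_d = e^(−0.08)·[0.5127·0.0000 + 0.4873·0.0000] = 0.0000
Node 0 (S = 125): V_0 = e^(−0.08)·[0.5127·53.0127 + 0.4873·0.0000] = 25.0923

$25.09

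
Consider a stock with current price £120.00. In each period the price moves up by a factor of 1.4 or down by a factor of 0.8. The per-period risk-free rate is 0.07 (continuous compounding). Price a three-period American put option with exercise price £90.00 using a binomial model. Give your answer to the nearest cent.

£3.76

Risk-neutral probability p = (e^0.07 − 0.8)/(1.4 − 0.8) = 0.2725/0.6000 = 0.4542
Terminal stock prices: S_uuu = 329.3, S_uud = 188.2, S_udd = 107.5, S_ddd = 61.44
Terminal payoffs (K − S): max(-239.3, 0) = 0, max(-98.16, 0) = 0, max(-17.52, 0) = 0, max(28.56, 0) = 28.56
Node uu (S = 235.2): continuation = e^(−0.07)·[0.4542·0.0000 + 0.5458·0.0000] = 0.0000; exercise value = 0.0000 ≤ continuation, so V_uu = 0.0000
Node ud (S = 134.4): continuation = e^(−0.07)·[0.4542·0.0000 + 0.5458·0.0000] = 0.0000; exercise value = 0.0000 ≤ continuation, so V_ud = 0.0000
Node dd (S = 76.8): continuation = e^(−0.07)·[0.4542·0.0000 + 0.5458·28.5600] = 14.5347; exercise value = 13.2000 ≤ continuation, so V_dd = 14.5347
Node u (S = 168): continuation = e^(−0.07)·[0.4542·0.0000 + 0.5458·0.0000] = 0.0000; exercise value = 0.0000 ≤ continuation, so V_u = 0.0000
Node d (S = 96): continuation = e^(−0.07)·[0.4542·0.0000 + 0.5458·14.5347] = 7.3970; exercise value = 0.0000 ≤ continuation, so V_d = 7.3970
Node 0 (S = 120): continuation = e^(−0.07)·[0.4542·0.0000 + 0.5458·7.3970] = 3.7645; exercise value = 0.0000 ≤ continuation, so V_0 = 3.7645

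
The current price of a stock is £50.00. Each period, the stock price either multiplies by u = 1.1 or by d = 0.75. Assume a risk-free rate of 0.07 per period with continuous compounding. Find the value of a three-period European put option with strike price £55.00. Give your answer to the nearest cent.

£1.91

Risk-neutral probability p = (e^0.07 − 0.75)/(1.1 − 0.75) = 0.3225/0.3500 = 0.9215
Terminal stock prices: S_uuu = 66.55, S_uud = 45.38, S_udd = 30.94, S_ddd = 21.09
Terminal payoffs (K − S): max(-11.55, 0) = 0, max(9.625, 0) = 9.625, max(24.06, 0) = 24.06, max(33.91, 0) = 33.91
Node uu (S = 60.5): V_uu = e^(−0.07)·[0.9215·0.0000 + 0.0785·9.6250] = 0.7049
Node ud (S = 41.25): V_ud = e^(−0.07)·[0.9215·9.6250 + 0.0785·24.0625] = 10.0317
Node dd (S = 28.12): V_dd = e^(−0.07)·[0.9215·24.0625 + 0.0785·33.9062] = 23.1567
Node u (S = 55): V_u = e^(−0.07)·[0.9215·0.7049 + 0.0785·10.0317] = 1.3403
Node d (S = 37.5): V_d = e^(−0.07)·[0.9215·10.0317 + 0.0785·23.1567] = 10.3147
Node 0 (S = 50): V_0 = e^(−0.07)·[0.9215·1.3403 + 0.0785·10.3147] = 1.9070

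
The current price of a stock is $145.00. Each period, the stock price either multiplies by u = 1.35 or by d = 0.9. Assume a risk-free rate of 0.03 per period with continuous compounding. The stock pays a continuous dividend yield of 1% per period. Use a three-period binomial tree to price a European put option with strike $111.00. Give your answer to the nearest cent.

$1.90

Per-period risk-free factor R = e^0.03 = 1.0305; dividend-adjusted growth = e^(0.03−0.01) = 1.0202.
Risk-neutral probability p = (1.0202 − 0.9)/(1.35 − 0.9) = 0.1202/0.4500 = 0.2671
Terminal stock prices: S_uuu = 356.8, S_uud = 237.8, S_udd = 158.6, S_ddd = 105.7
Terminal payoffs (K − S): max(-245.8, 0) = 0, max(-126.8, 0) = 0, max(-47.56, 0) = 0, max(5.295, 0) = 5.295
Node uu (S = 264.3): V_uu = e^(−0.03)·[0.2671·0.0000 + 0.7329·0.0000] = 0.0000
Node ud (S = 176.2): V_ud = e^(−0.03)·[0.2671·0.0000 + 0.7329·0.0000] = 0.0000
Node dd (S = 117.5): V_dd = e^(−0.03)·[0.2671·0.0000 + 0.7329·5.2950] = 3.7659
Node u (S = 195.8): V_u = e^(−0.03)·[0.2671·0.0000 + 0.7329·0.0000] = 0.0000
Node d (S = 130.5): V_d = e^(−0.03)·[0.2671·0.0000 + 0.7329·3.7659] = 2.6784
Node 0 (S = 145): V_0 = e^(−0.03)·[0.2671·0.0000 + 0.7329·2.6784] = 1.9050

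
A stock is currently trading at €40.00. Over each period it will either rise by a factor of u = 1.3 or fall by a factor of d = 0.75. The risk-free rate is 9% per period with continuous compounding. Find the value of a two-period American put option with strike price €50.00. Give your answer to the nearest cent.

€10.00

Risk-neutral probability p = (e^0.09 − 0.75)/(1.3 − 0.75) = 0.3442/0.5500 = 0.6258
Terminal stock prices: S_uu = 67.6, S_ud = 39, S_dd = 22.5
Terminal payoffs (K − S): max(-17.6, 0) = 0, max(11, 0) = 11, max(27.5, 0) = 27.5
Node u (S = 52): continuation = e^(−0.09)·[0.6258·0.0000 + 0.3742·11.0000] = 3.7622; exercise value = 0.0000 ≤ continuation, so V_u = 3.7622
Node d (S = 30): continuation = e^(−0.09)·[0.6258·11.0000 + 0.3742·27.5000] = 15.6966; exercise value = 20.0000 > continuation, so V_d = 20.0000 (exercise)
Node 0 (S = 40): continuation = e^(−0.09)·[0.6258·3.7622 + 0.3742·20.0000] = 8.9920; exercise value = 10.0000 > continuation, so V_0 = 10.0000 (exercise)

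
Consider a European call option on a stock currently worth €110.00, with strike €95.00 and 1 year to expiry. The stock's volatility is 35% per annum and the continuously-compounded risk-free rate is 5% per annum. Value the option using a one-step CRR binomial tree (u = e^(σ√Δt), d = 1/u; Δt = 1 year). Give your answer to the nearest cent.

CRR parameters: u = e^(σ√Δt) = e^(0.35·√1) = 1.4191, d = 1/u = 0.7047
Per-period rate: rΔt = 0.05·1 = 0.05, so R = e^0.05 = 1.0513
Risk-neutral probability p = (e^0.05 − 0.7047)/(1.4191 − 0.7047) = 0.3466/0.7144 = 0.4852
Terminal stock prices: S_u = 156.1, S_d = 77.52
Terminal payoffs (S − K): max(61.1, 0) = 61.1, max(-17.48, 0) = 0
Node 0 (S = 110): V_0 = e^(−0.05)·[0.4852·61.0974 + 0.5148·0.0000] = 28.1959

€28.20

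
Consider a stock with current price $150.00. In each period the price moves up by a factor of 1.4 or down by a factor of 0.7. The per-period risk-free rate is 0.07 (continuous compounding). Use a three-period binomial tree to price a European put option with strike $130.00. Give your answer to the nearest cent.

$14.20

Risk-neutral probability p = (e^0.07 − 0.7)/(1.4 − 0.7) = 0.3725/0.7000 = 0.5322
Terminal stock prices: S_uuu = 411.6, S_uud = 205.8, S_udd = 102.9, S_ddd = 51.45
Terminal payoffs (K − S): max(-281.6, 0) = 0, max(-75.8, 0) = 0, max(27.1, 0) = 27.1, max(78.55, 0) = 78.55
Node uu (S = 294): V_uu = e^(−0.07)·[0.5322·0.0000 + 0.4678·0.0000] = 0.0000
Node ud (S = 147): V_ud = e^(−0.07)·[0.5322·0.0000 + 0.4678·27.1000] = 11.8215
Node dd (S = 73.5): V_dd = e^(−0.07)·[0.5322·27.1000 + 0.4678·78.5500] = 47.7112
Node u (S = 210): V_u = e^(−0.07)·[0.5322·0.0000 + 0.4678·11.8215] = 5.1567
Node d (S = 105): V_d = e^(−0.07)·[0.5322·11.8215 + 0.4678·47.7112] = 26.6779
Node 0 (S = 150): V_0 = e^(−0.07)·[0.5322·5.1567 + 0.4678·26.6779] = 14.1960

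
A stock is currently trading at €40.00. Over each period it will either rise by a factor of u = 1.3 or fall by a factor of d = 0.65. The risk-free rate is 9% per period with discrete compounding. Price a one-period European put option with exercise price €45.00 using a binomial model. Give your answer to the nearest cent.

Risk-neutral probability p = (1 + 0.09 − 0.65)/(1.3 − 0.65) = 0.4400/0.6500 = 0.6769
Terminal stock prices: S_u = 52, S_d = 26
Terminal payoffs (K − S): max(-7, 0) = 0, max(19, 0) = 19
Node 0 (S = 40): V_0 = 1/1.09·[0.6769·0.0000 + 0.3231·19.0000] = 5.6316

€5.63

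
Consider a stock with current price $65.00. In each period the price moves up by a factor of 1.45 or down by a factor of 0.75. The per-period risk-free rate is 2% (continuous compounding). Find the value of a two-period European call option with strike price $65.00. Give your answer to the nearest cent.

$12.85

Risk-neutral probability p = (e^0.02 − 0.75)/(1.45 − 0.75) = 0.2702/0.7000 = 0.3860
Terminal stock prices: S_uu = 136.7, S_ud = 70.69, S_dd = 36.56
Terminal payoffs (S − K): max(71.66, 0) = 71.66, max(5.688, 0) = 5.688, max(-28.44, 0) = 0
Node u (S = 94.25): V_u = e^(−0.02)·[0.3860·71.6625 + 0.6140·5.6875] = 30.5371
Node d (S = 48.75): V_d = e^(−0.02)·[0.3860·5.6875 + 0.6140·0.0000] = 2.1519
Node 0 (S = 65): V_0 = e^(−0.02)·[0.3860·30.5371 + 0.6140·2.1519] = 12.8491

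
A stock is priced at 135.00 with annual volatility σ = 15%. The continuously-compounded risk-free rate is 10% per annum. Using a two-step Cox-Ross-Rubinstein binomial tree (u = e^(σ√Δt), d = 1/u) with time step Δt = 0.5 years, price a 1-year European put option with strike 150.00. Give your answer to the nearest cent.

8.54

CRR parameters: u = e^(σ√Δt) = e^(0.15·√0.5) = 1.1119, d = 1/u = 0.8994
Per-period rate: rΔt = 0.1·0.5 = 0.05, so R = e^0.05 = 1.0513
Risk-neutral probability p = (e^0.05 − 0.8994)/(1.1119 − 0.8994) = 0.1519/0.2125 = 0.7148
Terminal stock prices: S_uu = 166.9, S_ud = 135, S_dd = 109.2
Terminal payoffs (K − S): max(-16.9, 0) = 0, max(15, 0) = 15, max(40.8, 0) = 40.8
Node u (S = 150.1): V_u = e^(−0.05)·[0.7148·0.0000 + 0.2852·15.0000] = 4.0701
Node d (S = 121.4): V_d = e^(−0.05)·[0.7148·15.0000 + 0.2852·40.8042] = 21.2701
Node 0 (S = 135): V_0 = e^(−0.05)·[0.7148·4.0701 + 0.2852·21.2701] = 8.5386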